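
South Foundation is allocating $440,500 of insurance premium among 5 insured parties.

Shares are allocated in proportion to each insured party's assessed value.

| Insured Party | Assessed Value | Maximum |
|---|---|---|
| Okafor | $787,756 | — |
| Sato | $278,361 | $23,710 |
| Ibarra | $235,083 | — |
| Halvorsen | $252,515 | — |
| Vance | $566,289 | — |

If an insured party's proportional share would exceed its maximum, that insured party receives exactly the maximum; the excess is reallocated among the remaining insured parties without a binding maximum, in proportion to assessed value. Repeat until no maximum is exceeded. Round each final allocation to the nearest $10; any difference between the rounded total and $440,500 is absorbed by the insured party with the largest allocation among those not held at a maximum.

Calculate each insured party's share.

Combined assessed value = 2,120,004.
Unconstrained shares: Okafor 163,682.01; Sato 57,838.58; Ibarra 48,846.16; Halvorsen 52,468.23; Vance 117,665.02.
Held at cap: Sato ($23,710); remaining pool $416,790 reallocated over remaining assessed value 1,841,643.
Remaining shares: Okafor 178,280.39 → $178,280; Ibarra 53,202.63 → $53,200; Halvorsen 57,147.74 → $57,150; Vance 128,159.25 → $128,160.

Okafor: $178,280 · Sato: $23,710 · Ibarra: $53,200 · Halvorsen: $57,150 · Vance: $128,160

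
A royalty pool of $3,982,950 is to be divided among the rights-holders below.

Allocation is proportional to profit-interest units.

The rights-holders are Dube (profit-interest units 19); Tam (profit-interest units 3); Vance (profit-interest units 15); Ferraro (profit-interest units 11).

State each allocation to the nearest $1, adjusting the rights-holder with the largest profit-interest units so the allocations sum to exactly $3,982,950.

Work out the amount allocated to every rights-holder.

Dube: $1,576,585; Tam: $248,934; Vance: $1,244,672; Ferraro: $912,759

Total profit-interest units = 19 + 3 + 15 + 11 = 48.
Raw shares: Dube 1,576,584.38; Tam 248,934.38; Vance 1,244,671.88; Ferraro 912,759.38.
At nearest $1: Dube $1,576,584; Tam $248,934; Vance $1,244,672; Ferraro $912,759. Sum = $3,982,949.
Difference $3,982,950 − $3,982,949 = +$1 applied to largest profit-interest units (Dube): Dube becomes $1,576,585.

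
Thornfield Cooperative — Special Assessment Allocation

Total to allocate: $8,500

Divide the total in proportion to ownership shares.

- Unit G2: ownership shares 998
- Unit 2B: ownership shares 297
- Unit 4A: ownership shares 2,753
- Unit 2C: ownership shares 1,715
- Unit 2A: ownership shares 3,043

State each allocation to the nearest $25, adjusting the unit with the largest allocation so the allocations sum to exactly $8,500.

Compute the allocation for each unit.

Unit G2: $975 · Unit 2B: $275 · Unit 4A: $2,650 · Unit 2C: $1,650 · Unit 2A: $2,950

Total ownership shares = 8,806.
Raw shares: Unit G2 998/8,806 × $8,500 = 963.32; Unit 2B 297/8,806 × $8,500 = 286.68; Unit 4A 2,753/8,806 × $8,500 = 2,657.34; Unit 2C 1,715/8,806 × $8,500 = 1,655.41; Unit 2A 3,043/8,806 × $8,500 = 2,937.26.
After rounding ($25): Unit G2 $975; Unit 2B $275; Unit 4A $2,650; Unit 2C $1,650; Unit 2A $2,925. Sum = $8,475.
Difference $8,500 − $8,475 = +$25 applied to largest allocation (Unit 2A): Unit 2A becomes $2,950.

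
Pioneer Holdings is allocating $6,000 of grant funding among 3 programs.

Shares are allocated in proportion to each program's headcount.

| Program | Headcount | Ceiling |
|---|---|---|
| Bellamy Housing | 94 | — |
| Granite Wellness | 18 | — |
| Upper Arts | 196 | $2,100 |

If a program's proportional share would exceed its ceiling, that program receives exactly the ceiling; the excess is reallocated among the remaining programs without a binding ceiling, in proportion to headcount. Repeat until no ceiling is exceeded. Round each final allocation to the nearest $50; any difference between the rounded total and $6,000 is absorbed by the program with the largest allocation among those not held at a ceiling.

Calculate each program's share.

Sum of headcount: 308.
Unconstrained shares: Bellamy Housing 1,831.17; Granite Wellness 350.65; Upper Arts 3,818.18.
Cap binds for Upper Arts ($2,100); remaining pool $3,900 reallocated over remaining headcount 112.
Redistributed shares: Bellamy Housing 3,273.21 → $3,250; Granite Wellness 626.79 → $650.

Bellamy Housing: $3,250; Granite Wellness: $650; Upper Arts: $2,100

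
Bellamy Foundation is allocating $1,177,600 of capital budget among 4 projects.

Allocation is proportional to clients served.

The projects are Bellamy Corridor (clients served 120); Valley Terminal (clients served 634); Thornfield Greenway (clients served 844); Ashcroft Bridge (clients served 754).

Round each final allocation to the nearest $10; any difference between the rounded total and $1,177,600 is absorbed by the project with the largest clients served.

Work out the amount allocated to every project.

Clients served total: 120 + 634 + 844 + 754 = 2,352.
Pro-rata amounts: Bellamy Corridor 60,081.63; Valley Terminal 317,431.29; Thornfield Greenway 422,574.15; Ashcroft Bridge 377,512.93.
After rounding ($10): Bellamy Corridor $60,080; Valley Terminal $317,430; Thornfield Greenway $422,570; Ashcroft Bridge $377,510. Sum = $1,177,590.
Difference $1,177,600 − $1,177,590 = +$10 applied to largest clients served (Thornfield Greenway): Thornfield Greenway becomes $422,580.

Bellamy Corridor: $60,080 | Valley Terminal: $317,430 | Thornfield Greenway: $422,580 | Ashcroft Bridge: $377,510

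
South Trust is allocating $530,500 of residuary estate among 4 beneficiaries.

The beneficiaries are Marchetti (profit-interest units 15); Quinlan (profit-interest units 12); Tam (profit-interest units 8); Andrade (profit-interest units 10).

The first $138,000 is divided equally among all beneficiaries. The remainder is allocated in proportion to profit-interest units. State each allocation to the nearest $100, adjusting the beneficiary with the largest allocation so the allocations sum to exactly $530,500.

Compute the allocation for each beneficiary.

$138,000 shared equally gives $34,500 per beneficiary.
Remainder $392,500 by profit-interest units (total 45): Marchetti 130,833.33 → $130,800; Quinlan 104,666.67 → $104,700; Tam 69,777.78 → $69,800; Andrade 87,222.22 → $87,200.
Totals: Marchetti $34,500 + $130,800 = $165,300; Quinlan $34,500 + $104,700 = $139,200; Tam $34,500 + $69,800 = $104,300; Andrade $34,500 + $87,200 = $121,700.

Marchetti: $165,300 | Quinlan: $139,200 | Tam: $104,300 | Andrade: $121,700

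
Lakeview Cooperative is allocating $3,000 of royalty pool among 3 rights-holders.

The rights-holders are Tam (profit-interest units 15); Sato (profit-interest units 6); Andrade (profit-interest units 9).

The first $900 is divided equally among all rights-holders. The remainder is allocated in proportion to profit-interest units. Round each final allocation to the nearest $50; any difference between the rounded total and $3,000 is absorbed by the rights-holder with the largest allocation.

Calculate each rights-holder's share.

Equal tier: $900 ÷ 3 = $300 apiece.
Remainder $2,100 by profit-interest units (total 30): Tam 1,050.00 → $1,050; Sato 420.00 → $400; Andrade 630.00 → $650.
Totals: Tam $300 + $1,050 = $1,350; Sato $300 + $400 = $700; Andrade $300 + $650 = $950.

Tam: $1,350; Sato: $700; Andrade: $950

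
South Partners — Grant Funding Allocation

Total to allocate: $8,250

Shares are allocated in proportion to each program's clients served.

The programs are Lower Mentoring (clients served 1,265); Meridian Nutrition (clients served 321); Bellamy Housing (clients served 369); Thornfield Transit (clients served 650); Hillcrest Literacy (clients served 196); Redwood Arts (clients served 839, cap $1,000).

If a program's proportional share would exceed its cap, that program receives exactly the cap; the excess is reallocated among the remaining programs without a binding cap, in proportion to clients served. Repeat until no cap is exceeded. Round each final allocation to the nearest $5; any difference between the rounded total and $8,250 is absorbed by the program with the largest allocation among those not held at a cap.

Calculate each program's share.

Clients served total: 3,640.
Proportional shares (ignoring caps): Lower Mentoring 2,867.10; Meridian Nutrition 727.54; Bellamy Housing 836.33; Thornfield Transit 1,473.21; Hillcrest Literacy 444.23; Redwood Arts 1,901.58.
Cap binds for Redwood Arts ($1,000); residual $7,250 reallocated over remaining clients served 2,801.
Shares after redistribution: Lower Mentoring 3,274.28 → $3,275; Meridian Nutrition 830.86 → $830; Bellamy Housing 955.11 → $955; Thornfield Transit 1,682.43 → $1,680; Hillcrest Literacy 507.32 → $505.
Rounding difference +$5 applied to Lower Mentoring → $3,280.

Lower Mentoring: $3,280 · Meridian Nutrition: $830 · Bellamy Housing: $955 · Thornfield Transit: $1,680 · Hillcrest Literacy: $505 · Redwood Arts: $1,000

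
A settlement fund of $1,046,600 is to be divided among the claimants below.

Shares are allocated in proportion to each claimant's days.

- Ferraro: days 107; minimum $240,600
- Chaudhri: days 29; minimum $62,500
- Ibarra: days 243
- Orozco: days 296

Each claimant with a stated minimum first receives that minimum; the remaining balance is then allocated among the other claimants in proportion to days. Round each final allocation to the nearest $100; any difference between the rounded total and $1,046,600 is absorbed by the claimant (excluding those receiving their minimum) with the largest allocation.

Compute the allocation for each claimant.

Ferraro: $240,600; Chaudhri: $62,500; Ibarra: $335,200; Orozco: $408,300

Guaranteed amounts: Ferraro $240,600; Chaudhri $62,500. Remaining pool $743,500.
Remaining pool split over remaining days 539: Ibarra 335,195.73 → $335,200; Orozco 408,304.27 → $408,300.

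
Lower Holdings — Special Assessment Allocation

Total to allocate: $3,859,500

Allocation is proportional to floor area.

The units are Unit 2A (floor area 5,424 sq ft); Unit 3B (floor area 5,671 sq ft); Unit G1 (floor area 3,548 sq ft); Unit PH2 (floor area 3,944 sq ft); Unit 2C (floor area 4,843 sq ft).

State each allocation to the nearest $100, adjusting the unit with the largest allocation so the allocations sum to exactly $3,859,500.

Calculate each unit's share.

Unit 2A: $893,500; Unit 3B: $934,100; Unit G1: $584,400; Unit PH2: $649,700; Unit 2C: $797,800

Total floor area = 23,430.
Pro-rata amounts: Unit 2A 5,424/23,430 × $3,859,500 = 893,466.84; Unit 3B 5,671/23,430 × $3,859,500 = 934,153.84; Unit G1 3,548/23,430 × $3,859,500 = 584,443.28; Unit PH2 3,944/23,430 × $3,859,500 = 649,674.26; Unit 2C 4,843/23,430 × $3,859,500 = 797,761.78.
At nearest $100: Unit 2A $893,500; Unit 3B $934,200; Unit G1 $584,400; Unit PH2 $649,700; Unit 2C $797,800. Sum = $3,859,600.
Difference $3,859,500 − $3,859,600 = −$100 applied to largest allocation (Unit 3B): Unit 3B becomes $934,100.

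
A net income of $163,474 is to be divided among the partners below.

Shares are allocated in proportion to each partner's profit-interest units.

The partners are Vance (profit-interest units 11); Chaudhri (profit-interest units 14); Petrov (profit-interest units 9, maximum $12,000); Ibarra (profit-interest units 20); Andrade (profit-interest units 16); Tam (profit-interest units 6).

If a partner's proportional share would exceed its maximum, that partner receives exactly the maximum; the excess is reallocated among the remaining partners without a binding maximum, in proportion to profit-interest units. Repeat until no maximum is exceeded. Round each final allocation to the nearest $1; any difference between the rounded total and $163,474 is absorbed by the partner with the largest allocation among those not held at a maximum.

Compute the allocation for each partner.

Vance: $24,869 | Chaudhri: $31,651 | Petrov: $12,000 | Ibarra: $45,216 | Andrade: $36,173 | Tam: $13,565

Profit-interest units total: 76.
Pro-rata shares before constraints: Vance 23,660.71; Chaudhri 30,113.63; Petrov 19,358.76; Ibarra 43,019.47; Andrade 34,415.58; Tam 12,905.84.
Held at cap: Petrov ($12,000); balance $151,474 reallocated over remaining profit-interest units 67.
Shares after redistribution: Vance 24,868.87 → $24,869; Chaudhri 31,651.28 → $31,651; Ibarra 45,216.12 → $45,216; Andrade 36,172.90 → $36,173; Tam 13,564.84 → $13,565.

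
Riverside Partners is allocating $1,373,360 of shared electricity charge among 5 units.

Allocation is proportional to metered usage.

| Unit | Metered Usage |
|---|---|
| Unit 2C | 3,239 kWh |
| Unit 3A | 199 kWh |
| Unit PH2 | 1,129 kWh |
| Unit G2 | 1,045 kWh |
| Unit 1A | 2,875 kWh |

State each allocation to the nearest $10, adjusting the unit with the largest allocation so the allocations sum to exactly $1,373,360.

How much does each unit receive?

Unit 2C: $524,140 · Unit 3A: $32,200 · Unit PH2: $182,690 · Unit G2: $169,100 · Unit 1A: $465,230

Total metered usage = 8,487.
Pro-rata amounts: Unit 2C 3,239/8,487 × $1,373,360 = 524,132.56; Unit 3A 199/8,487 × $1,373,360 = 32,202.03; Unit PH2 1,129/8,487 × $1,373,360 = 182,693.94; Unit G2 1,045/8,487 × $1,373,360 = 169,101.12; Unit 1A 2,875/8,487 × $1,373,360 = 465,230.35.
After rounding ($10): Unit 2C $524,130; Unit 3A $32,200; Unit PH2 $182,690; Unit G2 $169,100; Unit 1A $465,230. Sum = $1,373,350.
Difference $1,373,360 − $1,373,350 = +$10 applied to largest allocation (Unit 2C): Unit 2C becomes $524,140.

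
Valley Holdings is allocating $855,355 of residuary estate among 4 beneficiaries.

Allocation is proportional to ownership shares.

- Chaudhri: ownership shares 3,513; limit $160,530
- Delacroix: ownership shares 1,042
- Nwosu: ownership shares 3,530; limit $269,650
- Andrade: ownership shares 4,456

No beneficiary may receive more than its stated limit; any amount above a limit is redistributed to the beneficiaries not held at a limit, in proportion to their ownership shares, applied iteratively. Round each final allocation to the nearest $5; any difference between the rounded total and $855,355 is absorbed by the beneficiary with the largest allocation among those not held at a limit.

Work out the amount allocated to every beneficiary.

Sum of ownership shares: 12,541.
Proportional shares (ignoring caps): Chaudhri 239,603.07; Delacroix 71,069.29; Nwosu 240,762.55; Andrade 303,920.09.
Held at cap: Chaudhri ($160,530); remaining pool $694,825 reallocated over remaining ownership shares 9,028.
Held at cap: Nwosu ($269,650); remaining pool $425,175 reallocated over remaining ownership shares 5,498.
Remaining shares: Delacroix 80,580.64 → $80,580; Andrade 344,594.36 → $344,595.

Chaudhri: $160,530; Delacroix: $80,580; Nwosu: $269,650; Andrade: $344,595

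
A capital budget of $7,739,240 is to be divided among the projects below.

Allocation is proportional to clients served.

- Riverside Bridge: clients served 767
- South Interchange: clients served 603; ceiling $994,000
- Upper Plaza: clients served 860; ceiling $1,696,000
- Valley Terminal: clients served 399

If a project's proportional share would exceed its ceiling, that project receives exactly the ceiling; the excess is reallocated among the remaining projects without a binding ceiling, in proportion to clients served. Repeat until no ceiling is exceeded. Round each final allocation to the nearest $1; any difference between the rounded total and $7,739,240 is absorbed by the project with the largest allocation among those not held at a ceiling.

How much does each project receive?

Clients served total: 2,629.
Pro-rata shares before constraints: Riverside Bridge 2,257,891.62; South Interchange 1,775,109.06; Upper Plaza 2,531,664.66; Valley Terminal 1,174,574.65.
Held at cap: South Interchange ($994,000), Upper Plaza ($1,696,000); remaining pool $5,049,240 reallocated over remaining clients served 1,166.
Remaining shares: Riverside Bridge 3,321,412.59 → $3,321,413; Valley Terminal 1,727,827.41 → $1,727,827.

Riverside Bridge: $3,321,413 | South Interchange: $994,000 | Upper Plaza: $1,696,000 | Valley Terminal: $1,727,827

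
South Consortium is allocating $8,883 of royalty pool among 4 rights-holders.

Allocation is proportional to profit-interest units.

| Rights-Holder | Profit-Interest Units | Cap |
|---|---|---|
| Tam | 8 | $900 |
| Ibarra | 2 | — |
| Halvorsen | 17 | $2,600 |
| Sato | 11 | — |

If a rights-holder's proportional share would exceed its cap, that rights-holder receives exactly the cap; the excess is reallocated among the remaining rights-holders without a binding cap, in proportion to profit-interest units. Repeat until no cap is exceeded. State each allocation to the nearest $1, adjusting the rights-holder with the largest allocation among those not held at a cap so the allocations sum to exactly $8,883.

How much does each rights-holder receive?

Profit-interest units total: 38.
Unconstrained shares: Tam 1,870.11; Ibarra 467.53; Halvorsen 3,973.97; Sato 2,571.39.
Cap binds for Tam ($900), Halvorsen ($2,600); residual $5,383 reallocated over remaining profit-interest units 13.
Remaining shares: Ibarra 828.15 → $828; Sato 4,554.85 → $4,555.

Tam: $900 · Ibarra: $828 · Halvorsen: $2,600 · Sato: $4,555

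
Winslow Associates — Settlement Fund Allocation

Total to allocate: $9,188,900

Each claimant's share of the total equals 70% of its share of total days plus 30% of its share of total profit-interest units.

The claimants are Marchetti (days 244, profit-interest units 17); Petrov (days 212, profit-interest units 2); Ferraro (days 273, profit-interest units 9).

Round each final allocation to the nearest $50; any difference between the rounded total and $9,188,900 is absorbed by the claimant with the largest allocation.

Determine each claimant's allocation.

Marchetti: $3,826,600 · Petrov: $2,067,450 · Ferraro: $3,294,850

Days total 729; profit-interest units total 28.
Combined weights (70% days + 30% profit-interest units): Marchetti 0.4164; Petrov 0.2250; Ferraro 0.3586.
Raw shares: Marchetti 3,826,592.53; Petrov 2,067,457.48; Ferraro 3,294,849.99.
Rounded to nearest $50: Marchetti $3,826,600; Petrov $2,067,450; Ferraro $3,294,850. Sum = $9,188,900.
Rounded total matches; no reconciliation needed.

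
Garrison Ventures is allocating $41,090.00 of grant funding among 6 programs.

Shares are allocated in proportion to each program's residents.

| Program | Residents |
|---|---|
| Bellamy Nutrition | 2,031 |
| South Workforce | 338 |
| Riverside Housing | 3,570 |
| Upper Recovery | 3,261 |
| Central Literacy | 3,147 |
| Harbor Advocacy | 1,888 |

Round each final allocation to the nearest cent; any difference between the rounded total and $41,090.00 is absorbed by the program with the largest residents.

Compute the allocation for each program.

Total residents = 2,031 + 338 + 3,570 + 3,261 + 3,147 + 1,888 = 14,235.
Raw shares: Bellamy Nutrition 5,862.5774; South Workforce 975.6530; Riverside Housing 10,304.9737; Upper Recovery 9,413.0306; Central Literacy 9,083.9642; Harbor Advocacy 5,449.8012.
At nearest cent: Bellamy Nutrition $5,862.58; South Workforce $975.65; Riverside Housing $10,304.97; Upper Recovery $9,413.03; Central Literacy $9,083.96; Harbor Advocacy $5,449.80. Sum = $41,089.99.
Difference $41,090.00 − $41,089.99 = +$0.01 applied to largest residents (Riverside Housing): Riverside Housing becomes $10,304.98.

Bellamy Nutrition: $5,862.58 | South Workforce: $975.65 | Riverside Housing: $10,304.98 | Upper Recovery: $9,413.03 | Central Literacy: $9,083.96 | Harbor Advocacy: $5,449.80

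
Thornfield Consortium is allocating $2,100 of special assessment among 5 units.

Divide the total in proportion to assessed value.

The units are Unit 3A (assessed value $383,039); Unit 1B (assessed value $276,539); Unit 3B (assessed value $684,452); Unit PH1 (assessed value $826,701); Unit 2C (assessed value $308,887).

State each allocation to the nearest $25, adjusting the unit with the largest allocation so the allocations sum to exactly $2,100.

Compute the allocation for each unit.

Unit 3A: $325 | Unit 1B: $225 | Unit 3B: $575 | Unit PH1: $725 | Unit 2C: $250

Total assessed value = 2,479,618.
Unrounded shares: Unit 3A 383,039/2,479,618 × $2,100 = 324.40; Unit 1B 276,539/2,479,618 × $2,100 = 234.20; Unit 3B 684,452/2,479,618 × $2,100 = 579.67; Unit PH1 826,701/2,479,618 × $2,100 = 700.14; Unit 2C 308,887/2,479,618 × $2,100 = 261.60.
At nearest $25: Unit 3A $325; Unit 1B $225; Unit 3B $575; Unit PH1 $700; Unit 2C $250. Sum = $2,075.
Difference $2,100 − $2,075 = +$25 applied to largest allocation (Unit PH1): Unit PH1 becomes $725.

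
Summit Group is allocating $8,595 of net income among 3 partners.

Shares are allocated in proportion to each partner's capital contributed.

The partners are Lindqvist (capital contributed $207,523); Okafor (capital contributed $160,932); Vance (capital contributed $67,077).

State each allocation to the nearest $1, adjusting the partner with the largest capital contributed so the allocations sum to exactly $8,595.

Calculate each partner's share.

Sum of capital contributed: 207,523 + 160,932 + 67,077 = 435,532.
Raw shares: Lindqvist 4,095.36; Okafor 3,175.91; Vance 1,323.73.
Rounded to nearest $1: Lindqvist $4,095; Okafor $3,176; Vance $1,324. Sum = $8,595.
No rounding difference to absorb.

Lindqvist: $4,095 | Okafor: $3,176 | Vance: $1,324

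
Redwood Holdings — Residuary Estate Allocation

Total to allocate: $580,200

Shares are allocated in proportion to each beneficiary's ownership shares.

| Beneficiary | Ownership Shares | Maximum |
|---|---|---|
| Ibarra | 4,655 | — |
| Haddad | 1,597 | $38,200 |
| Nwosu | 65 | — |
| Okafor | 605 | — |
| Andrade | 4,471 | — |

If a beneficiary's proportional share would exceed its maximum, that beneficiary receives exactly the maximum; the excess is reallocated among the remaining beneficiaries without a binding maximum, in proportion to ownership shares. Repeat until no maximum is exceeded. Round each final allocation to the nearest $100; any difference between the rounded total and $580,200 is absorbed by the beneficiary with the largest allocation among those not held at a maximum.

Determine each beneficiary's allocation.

Sum of ownership shares: 11,393.
Unconstrained shares: Ibarra 237,060.56; Haddad 81,328.83; Nwosu 3,310.19; Okafor 30,810.23; Andrade 227,690.18.
Held at cap: Haddad ($38,200); remaining pool $542,000 reallocated over remaining ownership shares 9,796.
Redistributed shares: Ibarra 257,555.12 → $257,600; Nwosu 3,596.37 → $3,600; Okafor 33,473.87 → $33,500; Andrade 247,374.64 → $247,400.
Rounding difference −$100 applied to Ibarra → $257,500.

Ibarra: $257,500 · Haddad: $38,200 · Nwosu: $3,600 · Okafor: $33,500 · Andrade: $247,400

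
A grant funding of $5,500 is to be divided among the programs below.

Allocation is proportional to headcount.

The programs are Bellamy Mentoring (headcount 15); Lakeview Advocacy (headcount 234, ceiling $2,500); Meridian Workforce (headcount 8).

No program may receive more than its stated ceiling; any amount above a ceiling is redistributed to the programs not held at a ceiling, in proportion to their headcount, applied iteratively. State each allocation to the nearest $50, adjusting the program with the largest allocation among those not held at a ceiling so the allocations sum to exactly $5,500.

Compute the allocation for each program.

Combined headcount = 257.
Unconstrained shares: Bellamy Mentoring 321.01; Lakeview Advocacy 5,007.78; Meridian Workforce 171.21.
Held at cap: Lakeview Advocacy ($2,500); residual $3,000 reallocated over remaining headcount 23.
Shares after redistribution: Bellamy Mentoring 1,956.52 → $1,950; Meridian Workforce 1,043.48 → $1,050.

Bellamy Mentoring: $1,950 | Lakeview Advocacy: $2,500 | Meridian Workforce: $1,050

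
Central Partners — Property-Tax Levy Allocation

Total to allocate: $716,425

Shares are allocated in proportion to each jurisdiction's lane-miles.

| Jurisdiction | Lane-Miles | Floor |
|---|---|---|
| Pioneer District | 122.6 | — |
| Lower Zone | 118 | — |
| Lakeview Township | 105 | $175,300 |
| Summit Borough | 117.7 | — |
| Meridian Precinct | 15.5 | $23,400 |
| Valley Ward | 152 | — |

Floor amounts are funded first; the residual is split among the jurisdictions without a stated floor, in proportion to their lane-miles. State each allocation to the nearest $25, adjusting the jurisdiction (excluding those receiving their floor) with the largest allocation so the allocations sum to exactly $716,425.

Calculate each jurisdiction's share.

Minimums first: Lakeview Township $175,300; Meridian Precinct $23,400. Residual $517,725.
Residual split over remaining lane-miles 510.3: Pioneer District 124,383.86 → $124,375; Lower Zone 119,716.93 → $119,725; Summit Borough 119,412.57 → $119,425; Valley Ward 154,211.64 → $154,200.

Pioneer District: $124,375 · Lower Zone: $119,725 · Lakeview Township: $175,300 · Summit Borough: $119,425 · Meridian Precinct: $23,400 · Valley Ward: $154,200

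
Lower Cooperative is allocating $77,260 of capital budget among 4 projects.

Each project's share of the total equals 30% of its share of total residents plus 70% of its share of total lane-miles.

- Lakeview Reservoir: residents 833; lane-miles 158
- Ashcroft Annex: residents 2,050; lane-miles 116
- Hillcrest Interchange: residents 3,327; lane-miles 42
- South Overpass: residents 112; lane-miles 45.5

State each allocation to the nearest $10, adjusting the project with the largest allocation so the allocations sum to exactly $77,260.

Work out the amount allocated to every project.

Lakeview Reservoir: $26,690 · Ashcroft Annex: $24,870 · Hillcrest Interchange: $18,480 · South Overpass: $7,220

Residents total 6,322; lane-miles total 361.5.
Blended shares (30% residents + 70% lane-miles): Lakeview Reservoir 0.3455; Ashcroft Annex 0.3219; Hillcrest Interchange 0.2392; South Overpass 0.0934.
Raw shares: Lakeview Reservoir 26,691.48; Ashcroft Annex 24,869.92; Hillcrest Interchange 18,480.98; South Overpass 7,217.62.
After rounding ($10): Lakeview Reservoir $26,690; Ashcroft Annex $24,870; Hillcrest Interchange $18,480; South Overpass $7,220. Sum = $77,260.
Sum already equals the total — no adjustment.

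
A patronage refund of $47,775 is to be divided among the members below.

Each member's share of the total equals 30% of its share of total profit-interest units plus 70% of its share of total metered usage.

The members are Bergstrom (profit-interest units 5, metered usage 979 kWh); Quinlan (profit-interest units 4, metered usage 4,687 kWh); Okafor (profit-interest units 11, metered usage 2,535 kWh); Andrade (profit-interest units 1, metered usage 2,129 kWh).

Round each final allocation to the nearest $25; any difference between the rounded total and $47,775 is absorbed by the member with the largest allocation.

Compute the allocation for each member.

Bergstrom: $6,575 · Quinlan: $17,900 · Okafor: $15,725 · Andrade: $7,575

Profit-interest units total 21; metered usage total 10,330.
Combined weights (30% profit-interest units + 70% metered usage): Bergstrom 0.1378; Quinlan 0.3748; Okafor 0.3289; Andrade 0.1586.
Unrounded shares: Bergstrom 6,581.93; Quinlan 17,903.77; Okafor 15,714.35; Andrade 7,574.96.
After rounding ($25): Bergstrom $6,575; Quinlan $17,900; Okafor $15,725; Andrade $7,575. Sum = $47,775.
No rounding difference to absorb.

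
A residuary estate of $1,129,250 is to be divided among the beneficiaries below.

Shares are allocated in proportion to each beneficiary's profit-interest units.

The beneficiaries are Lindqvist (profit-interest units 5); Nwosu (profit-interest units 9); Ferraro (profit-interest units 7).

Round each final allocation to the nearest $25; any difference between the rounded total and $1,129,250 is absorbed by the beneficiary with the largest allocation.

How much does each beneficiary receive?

Combined profit-interest units = 21.
Pro-rata amounts: Lindqvist 5/21 × $1,129,250 = 268,869.05; Nwosu 9/21 × $1,129,250 = 483,964.29; Ferraro 7/21 × $1,129,250 = 376,416.67.
Rounded to nearest $25: Lindqvist $268,875; Nwosu $483,975; Ferraro $376,425. Sum = $1,129,275.
Difference $1,129,250 − $1,129,275 = −$25 applied to largest allocation (Nwosu): Nwosu becomes $483,950.

Lindqvist: $268,875; Nwosu: $483,950; Ferraro: $376,425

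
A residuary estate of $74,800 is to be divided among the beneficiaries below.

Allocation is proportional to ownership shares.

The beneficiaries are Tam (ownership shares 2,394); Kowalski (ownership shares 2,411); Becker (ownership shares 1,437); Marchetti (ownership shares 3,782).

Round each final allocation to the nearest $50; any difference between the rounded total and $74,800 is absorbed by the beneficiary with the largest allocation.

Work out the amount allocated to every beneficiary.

Tam: $17,850 · Kowalski: $18,000 · Becker: $10,700 · Marchetti: $28,250

Total ownership shares = 10,024.
Raw shares: Tam 2,394/10,024 × $74,800 = 17,864.25; Kowalski 2,411/10,024 × $74,800 = 17,991.10; Becker 1,437/10,024 × $74,800 = 10,723.02; Marchetti 3,782/10,024 × $74,800 = 28,221.63.
Rounded to nearest $50: Tam $17,850; Kowalski $18,000; Becker $10,700; Marchetti $28,200. Sum = $74,750.
Difference $74,800 − $74,750 = +$50 applied to largest allocation (Marchetti): Marchetti becomes $28,250.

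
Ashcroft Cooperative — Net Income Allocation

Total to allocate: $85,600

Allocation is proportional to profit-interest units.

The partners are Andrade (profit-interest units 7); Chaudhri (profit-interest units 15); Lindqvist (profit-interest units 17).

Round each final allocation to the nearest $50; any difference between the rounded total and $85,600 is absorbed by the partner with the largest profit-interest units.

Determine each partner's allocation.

Total profit-interest units = 39.
Raw shares: Andrade 7/39 × $85,600 = 15,364.10; Chaudhri 15/39 × $85,600 = 32,923.08; Lindqvist 17/39 × $85,600 = 37,312.82.
At nearest $50: Andrade $15,350; Chaudhri $32,900; Lindqvist $37,300. Sum = $85,550.
Difference $85,600 − $85,550 = +$50 applied to largest profit-interest units (Lindqvist): Lindqvist becomes $37,350.

Andrade: $15,350; Chaudhri: $32,900; Lindqvist: $37,350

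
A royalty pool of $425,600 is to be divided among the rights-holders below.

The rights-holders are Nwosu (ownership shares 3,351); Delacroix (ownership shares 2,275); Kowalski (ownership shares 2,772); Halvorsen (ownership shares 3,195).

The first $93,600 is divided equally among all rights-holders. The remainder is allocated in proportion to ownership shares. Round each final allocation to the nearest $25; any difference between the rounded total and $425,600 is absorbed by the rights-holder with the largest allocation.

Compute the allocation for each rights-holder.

Equal tier: $93,600 ÷ 4 = $23,400 apiece.
Remainder $332,000 by ownership shares (total 11,593): Nwosu 95,965.84 → $95,975; Delacroix 65,151.38 → $65,150; Kowalski 79,384.46 → $79,375; Halvorsen 91,498.32 → $91,500.
Totals: Nwosu $23,400 + $95,975 = $119,375; Delacroix $23,400 + $65,150 = $88,550; Kowalski $23,400 + $79,375 = $102,775; Halvorsen $23,400 + $91,500 = $114,900.

Nwosu: $119,375 · Delacroix: $88,550 · Kowalski: $102,775 · Halvorsen: $114,900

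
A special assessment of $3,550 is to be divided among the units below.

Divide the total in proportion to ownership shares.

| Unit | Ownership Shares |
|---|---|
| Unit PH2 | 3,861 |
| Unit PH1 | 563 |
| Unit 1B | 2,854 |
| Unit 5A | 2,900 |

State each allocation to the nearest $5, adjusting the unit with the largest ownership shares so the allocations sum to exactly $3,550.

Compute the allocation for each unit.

Unit PH2: $1,350; Unit PH1: $195; Unit 1B: $995; Unit 5A: $1,010

Sum of ownership shares: 10,178.
Pro-rata amounts: Unit PH2 3,861/10,178 × $3,550 = 1,346.68; Unit PH1 563/10,178 × $3,550 = 196.37; Unit 1B 2,854/10,178 × $3,550 = 995.45; Unit 5A 2,900/10,178 × $3,550 = 1,011.50.
After rounding ($5): Unit PH2 $1,345; Unit PH1 $195; Unit 1B $995; Unit 5A $1,010. Sum = $3,545.
Difference $3,550 − $3,545 = +$5 applied to largest ownership shares (Unit PH2): Unit PH2 becomes $1,350.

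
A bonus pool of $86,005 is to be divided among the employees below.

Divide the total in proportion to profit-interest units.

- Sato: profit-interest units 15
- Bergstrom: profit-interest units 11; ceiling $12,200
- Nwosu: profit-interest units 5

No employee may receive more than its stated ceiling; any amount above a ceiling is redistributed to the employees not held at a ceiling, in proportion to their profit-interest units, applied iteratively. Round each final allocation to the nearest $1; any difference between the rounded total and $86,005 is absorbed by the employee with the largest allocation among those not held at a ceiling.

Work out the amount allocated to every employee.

Sato: $55,354 | Bergstrom: $12,200 | Nwosu: $18,451

Total profit-interest units = 31.
Unconstrained shares: Sato 41,615.32; Bergstrom 30,517.90; Nwosu 13,871.77.
Held at cap: Bergstrom ($12,200); balance $73,805 reallocated over remaining profit-interest units 20.
Shares after redistribution: Sato 55,353.75 → $55,354; Nwosu 18,451.25 → $18,451.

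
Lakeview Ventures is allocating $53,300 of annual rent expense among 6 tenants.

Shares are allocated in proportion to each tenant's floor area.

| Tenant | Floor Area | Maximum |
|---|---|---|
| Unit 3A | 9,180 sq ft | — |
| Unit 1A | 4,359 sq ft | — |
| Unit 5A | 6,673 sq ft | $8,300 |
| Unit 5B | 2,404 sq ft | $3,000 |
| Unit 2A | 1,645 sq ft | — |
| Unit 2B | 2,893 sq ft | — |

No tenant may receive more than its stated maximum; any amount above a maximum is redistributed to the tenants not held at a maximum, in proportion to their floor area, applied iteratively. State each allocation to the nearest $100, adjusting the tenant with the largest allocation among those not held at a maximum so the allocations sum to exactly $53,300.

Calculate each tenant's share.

Unit 3A: $21,400 | Unit 1A: $10,100 | Unit 5A: $8,300 | Unit 5B: $3,000 | Unit 2A: $3,800 | Unit 2B: $6,700

Total floor area = 27,154.
Unconstrained shares: Unit 3A 18,019.22; Unit 1A 8,556.19; Unit 5A 13,098.29; Unit 5B 4,718.76; Unit 2A 3,228.93; Unit 2B 5,678.61.
Held at cap: Unit 5A ($8,300), Unit 5B ($3,000); remaining pool $42,000 reallocated over remaining floor area 18,077.
Shares after redistribution: Unit 3A 21,328.76 → $21,300; Unit 1A 10,127.68 → $10,100; Unit 2A 3,821.98 → $3,800; Unit 2B 6,721.58 → $6,700.
Rounding difference +$100 applied to Unit 3A → $21,400.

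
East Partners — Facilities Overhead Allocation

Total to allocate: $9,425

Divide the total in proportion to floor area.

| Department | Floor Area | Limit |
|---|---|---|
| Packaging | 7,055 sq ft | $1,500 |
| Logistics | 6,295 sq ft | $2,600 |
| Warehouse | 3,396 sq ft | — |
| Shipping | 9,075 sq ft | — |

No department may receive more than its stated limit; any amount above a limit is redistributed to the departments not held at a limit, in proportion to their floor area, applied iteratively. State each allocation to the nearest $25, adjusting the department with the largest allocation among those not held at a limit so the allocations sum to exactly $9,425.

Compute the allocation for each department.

Sum of floor area: 25,821.
Pro-rata shares before constraints: Packaging 2,575.17; Logistics 2,297.76; Warehouse 1,239.58; Shipping 3,312.49.
Capped: Packaging ($1,500); remaining pool $7,925 reallocated over remaining floor area 18,766.
Capped: Logistics ($2,600); remaining pool $5,325 reallocated over remaining floor area 12,471.
Shares after redistribution: Warehouse 1,450.06 → $1,450; Shipping 3,874.94 → $3,875.

Packaging: $1,500 · Logistics: $2,600 · Warehouse: $1,450 · Shipping: $3,875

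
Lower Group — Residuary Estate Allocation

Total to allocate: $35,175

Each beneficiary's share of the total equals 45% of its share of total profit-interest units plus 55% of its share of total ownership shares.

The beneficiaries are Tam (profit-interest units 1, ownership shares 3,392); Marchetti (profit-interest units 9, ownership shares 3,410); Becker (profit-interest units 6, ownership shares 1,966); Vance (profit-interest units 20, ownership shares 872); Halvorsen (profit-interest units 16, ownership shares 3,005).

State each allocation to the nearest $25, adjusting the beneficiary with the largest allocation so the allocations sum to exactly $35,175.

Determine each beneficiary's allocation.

Totals — profit-interest units 52, ownership shares 12,645.
Blended shares (45% profit-interest units + 55% ownership shares): Tam 0.1562; Marchetti 0.2262; Becker 0.1374; Vance 0.2110; Halvorsen 0.2692.
Proportional shares: Tam 5,494.00; Marchetti 7,956.73; Becker 4,834.28; Vance 7,422.10; Halvorsen 9,467.89.
Rounded to nearest $25: Tam $5,500; Marchetti $7,950; Becker $4,825; Vance $7,425; Halvorsen $9,475. Sum = $35,175.
Rounded total matches; no reconciliation needed.

Tam: $5,500 · Marchetti: $7,950 · Becker: $4,825 · Vance: $7,425 · Halvorsen: $9,475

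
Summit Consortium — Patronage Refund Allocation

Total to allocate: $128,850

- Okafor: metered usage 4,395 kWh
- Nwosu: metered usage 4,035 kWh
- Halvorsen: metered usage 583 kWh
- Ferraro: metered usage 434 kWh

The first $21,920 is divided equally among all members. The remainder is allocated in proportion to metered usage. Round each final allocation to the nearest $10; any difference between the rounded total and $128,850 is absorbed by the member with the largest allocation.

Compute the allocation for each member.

Equal tier: $21,920 ÷ 4 = $5,480 apiece.
Remainder $106,930 by metered usage (total 9,447): Okafor 49,746.73 → $49,750; Nwosu 45,671.91 → $45,670; Halvorsen 6,598.94 → $6,600; Ferraro 4,912.42 → $4,910.
Totals: Okafor $5,480 + $49,750 = $55,230; Nwosu $5,480 + $45,670 = $51,150; Halvorsen $5,480 + $6,600 = $12,080; Ferraro $5,480 + $4,910 = $10,390.

Okafor: $55,230 · Nwosu: $51,150 · Halvorsen: $12,080 · Ferraro: $10,390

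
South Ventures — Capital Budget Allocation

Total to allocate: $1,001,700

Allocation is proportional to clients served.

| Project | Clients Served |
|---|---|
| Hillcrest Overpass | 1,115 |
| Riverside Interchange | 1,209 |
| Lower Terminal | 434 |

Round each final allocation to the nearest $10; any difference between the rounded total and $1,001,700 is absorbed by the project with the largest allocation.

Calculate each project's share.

Combined clients served = 2,758.
Raw shares: Hillcrest Overpass 1,115/2,758 × $1,001,700 = 404,965.74; Riverside Interchange 1,209/2,758 × $1,001,700 = 439,106.35; Lower Terminal 434/2,758 × $1,001,700 = 157,627.92.
After rounding ($10): Hillcrest Overpass $404,970; Riverside Interchange $439,110; Lower Terminal $157,630. Sum = $1,001,710.
Difference $1,001,700 − $1,001,710 = −$10 applied to largest allocation (Riverside Interchange): Riverside Interchange becomes $439,100.

Hillcrest Overpass: $404,970 · Riverside Interchange: $439,100 · Lower Terminal: $157,630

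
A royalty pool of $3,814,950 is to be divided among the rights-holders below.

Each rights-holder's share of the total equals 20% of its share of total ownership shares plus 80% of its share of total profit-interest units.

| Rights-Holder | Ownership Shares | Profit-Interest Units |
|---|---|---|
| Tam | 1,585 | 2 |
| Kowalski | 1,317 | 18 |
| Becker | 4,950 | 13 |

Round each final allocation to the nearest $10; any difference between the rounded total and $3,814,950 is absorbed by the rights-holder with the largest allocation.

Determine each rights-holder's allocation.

Totals — ownership shares 7,852, profit-interest units 33.
Combined weights (20% ownership shares + 80% profit-interest units): Tam 0.0889; Kowalski 0.4699; Becker 0.4412.
Raw shares: Tam 338,983.98; Kowalski 1,792,680.22; Becker 1,683,285.81.
After rounding ($10): Tam $338,980; Kowalski $1,792,680; Becker $1,683,290. Sum = $3,814,950.
Rounded total matches; no reconciliation needed.

Tam: $338,980 | Kowalski: $1,792,680 | Becker: $1,683,290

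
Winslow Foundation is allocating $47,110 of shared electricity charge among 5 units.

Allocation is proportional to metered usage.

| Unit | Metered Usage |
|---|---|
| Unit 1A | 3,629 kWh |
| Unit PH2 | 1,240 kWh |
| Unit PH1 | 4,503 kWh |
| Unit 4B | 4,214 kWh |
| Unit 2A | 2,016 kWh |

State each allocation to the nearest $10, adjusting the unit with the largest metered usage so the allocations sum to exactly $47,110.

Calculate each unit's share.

Unit 1A: $10,960 | Unit PH2: $3,740 | Unit PH1: $13,600 | Unit 4B: $12,720 | Unit 2A: $6,090

Combined metered usage = 3,629 + 1,240 + 4,503 + 4,214 + 2,016 = 15,602.
Pro-rata amounts: Unit 1A 10,957.71; Unit PH2 3,744.16; Unit PH1 13,596.74; Unit 4B 12,724.11; Unit 2A 6,087.28.
Rounded to nearest $10: Unit 1A $10,960; Unit PH2 $3,740; Unit PH1 $13,600; Unit 4B $12,720; Unit 2A $6,090. Sum = $47,110.
Sum already equals the total — no adjustment.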